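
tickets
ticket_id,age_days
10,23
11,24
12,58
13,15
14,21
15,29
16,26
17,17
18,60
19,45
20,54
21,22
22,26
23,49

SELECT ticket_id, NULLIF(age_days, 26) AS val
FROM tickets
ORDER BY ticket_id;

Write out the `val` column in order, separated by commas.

23, 24, 58, 15, 21, 29, NULL, 17, 60, 45, 54, 22, NULL, 49

ticket_id=10: age_days=23 vs 26: differ → 23
ticket_id=11: age_days=24 vs 26: differ → 24
ticket_id=12: age_days=58 vs 26: differ → 58
ticket_id=13: age_days=15 vs 26: differ → 15
ticket_id=14: age_days=21 vs 26: differ → 21
ticket_id=15: age_days=29 vs 26: differ → 29
ticket_id=16: age_days=26 vs 26: equal → NULL
ticket_id=17: age_days=17 vs 26: differ → 17
ticket_id=18: age_days=60 vs 26: differ → 60
ticket_id=19: age_days=45 vs 26: differ → 45
ticket_id=20: age_days=54 vs 26: differ → 54
ticket_id=21: age_days=22 vs 26: differ → 22
ticket_id=22: age_days=26 vs 26: equal → NULL
ticket_id=23: age_days=49 vs 26: differ → 49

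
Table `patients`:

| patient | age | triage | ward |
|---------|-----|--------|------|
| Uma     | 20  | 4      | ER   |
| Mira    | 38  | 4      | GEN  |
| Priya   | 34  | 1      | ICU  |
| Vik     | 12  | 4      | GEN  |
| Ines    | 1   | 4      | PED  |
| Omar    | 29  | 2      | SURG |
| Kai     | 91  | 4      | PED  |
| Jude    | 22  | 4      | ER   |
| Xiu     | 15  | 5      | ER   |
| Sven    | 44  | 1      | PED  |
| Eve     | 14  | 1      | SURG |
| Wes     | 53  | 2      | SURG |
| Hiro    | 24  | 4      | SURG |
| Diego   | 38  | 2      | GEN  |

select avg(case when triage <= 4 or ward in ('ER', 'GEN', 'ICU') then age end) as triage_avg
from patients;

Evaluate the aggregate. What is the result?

31.0714285714

patient=Uma: ✓ → 20
patient=Mira: ✓ → 38
patient=Priya: ✓ → 34
patient=Vik: ✓ → 12
patient=Ines: ✓ → 1
patient=Omar: ✓ → 29
patient=Kai: ✓ → 91
patient=Jude: ✓ → 22
patient=Xiu: ✓ → 15
patient=Sven: ✓ → 44
patient=Eve: ✓ → 14
patient=Wes: ✓ → 53
patient=Hiro: ✓ → 24
patient=Diego: ✓ → 38
triage_avg = (20 + 38 + 34 + 12 + 1 + 29 + 91 + 22 + 15 + 44 + 14 + 53 + 24 + 38) / 14 = 31.0714285714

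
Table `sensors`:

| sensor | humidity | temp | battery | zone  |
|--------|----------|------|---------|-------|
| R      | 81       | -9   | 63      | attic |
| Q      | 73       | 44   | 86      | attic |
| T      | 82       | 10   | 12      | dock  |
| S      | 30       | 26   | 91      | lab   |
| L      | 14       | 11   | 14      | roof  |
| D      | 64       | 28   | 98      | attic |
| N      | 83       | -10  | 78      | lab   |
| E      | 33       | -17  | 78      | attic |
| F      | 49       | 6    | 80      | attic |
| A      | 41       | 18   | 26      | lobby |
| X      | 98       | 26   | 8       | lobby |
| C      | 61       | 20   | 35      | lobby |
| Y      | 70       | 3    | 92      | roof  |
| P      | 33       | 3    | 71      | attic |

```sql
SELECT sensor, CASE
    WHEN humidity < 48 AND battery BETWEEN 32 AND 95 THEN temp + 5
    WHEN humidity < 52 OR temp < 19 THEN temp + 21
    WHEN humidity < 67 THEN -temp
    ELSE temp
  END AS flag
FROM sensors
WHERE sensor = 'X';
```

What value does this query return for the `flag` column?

26

sensor = X: humidity=98, temp=26, battery=8, zone=lobby.
humidity < 48 AND battery BETWEEN 32 AND 95 → false
humidity < 52 OR temp < 19 → false
humidity < 67 → false
No prior WHEN matched → ELSE → 26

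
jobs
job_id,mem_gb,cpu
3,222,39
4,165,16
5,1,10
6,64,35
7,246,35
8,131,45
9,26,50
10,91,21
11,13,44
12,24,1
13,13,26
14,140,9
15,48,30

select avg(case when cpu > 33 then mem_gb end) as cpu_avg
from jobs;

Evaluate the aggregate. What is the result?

job_id=3: ✓ → 222
job_id=4: ✗
job_id=5: ✗
job_id=6: ✓ → 64
job_id=7: ✓ → 246
job_id=8: ✓ → 131
job_id=9: ✓ → 26
job_id=10: ✗
job_id=11: ✓ → 13
job_id=12: ✗
job_id=13: ✗
job_id=14: ✗
job_id=15: ✗
cpu_avg = (222 + 64 + 246 + 131 + 26 + 13) / 6 = 117

117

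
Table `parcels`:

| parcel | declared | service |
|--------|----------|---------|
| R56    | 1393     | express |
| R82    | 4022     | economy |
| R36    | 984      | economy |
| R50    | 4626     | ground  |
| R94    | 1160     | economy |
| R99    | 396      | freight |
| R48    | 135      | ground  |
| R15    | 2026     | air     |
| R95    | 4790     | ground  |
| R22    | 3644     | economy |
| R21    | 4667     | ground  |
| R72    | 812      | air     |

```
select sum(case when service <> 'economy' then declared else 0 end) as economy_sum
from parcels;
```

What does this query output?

18845

parcel=R56: ✓ → 1393
parcel=R82: ✗
parcel=R36: ✗
parcel=R50: ✓ → 4626
parcel=R94: ✗
parcel=R99: ✓ → 396
parcel=R48: ✓ → 135
parcel=R15: ✓ → 2026
parcel=R95: ✓ → 4790
parcel=R22: ✗
parcel=R21: ✓ → 4667
parcel=R72: ✓ → 812
economy_sum = 1393 + 4626 + 396 + 135 + 2026 + 4790 + 4667 + 812 = 18845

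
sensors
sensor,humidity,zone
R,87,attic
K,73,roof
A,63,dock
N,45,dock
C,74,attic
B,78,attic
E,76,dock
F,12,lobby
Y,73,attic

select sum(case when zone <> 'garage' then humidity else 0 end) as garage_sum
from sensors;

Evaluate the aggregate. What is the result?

581

sensor=R: ✓ → 87
sensor=K: ✓ → 73
sensor=A: ✓ → 63
sensor=N: ✓ → 45
sensor=C: ✓ → 74
sensor=B: ✓ → 78
sensor=E: ✓ → 76
sensor=F: ✓ → 12
sensor=Y: ✓ → 73
garage_sum = 87 + 73 + 63 + 45 + 74 + 78 + 76 + 12 + 73 = 581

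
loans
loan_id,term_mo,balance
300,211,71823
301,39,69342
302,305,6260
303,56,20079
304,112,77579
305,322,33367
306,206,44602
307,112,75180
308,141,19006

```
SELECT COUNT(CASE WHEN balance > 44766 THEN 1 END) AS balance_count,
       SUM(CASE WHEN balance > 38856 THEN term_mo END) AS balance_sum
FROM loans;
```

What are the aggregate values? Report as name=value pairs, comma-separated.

balance_count=4, balance_sum=680

[balance_count: balance > 44766]
loan_id=300: ✓ → 1
loan_id=301: ✓ → 1
loan_id=302: ✗
loan_id=303: ✗
loan_id=304: ✓ → 1
loan_id=305: ✗
loan_id=306: ✗
loan_id=307: ✓ → 1
loan_id=308: ✗
balance_count = COUNT(1, 1, 1, 1) = 4
—
[balance_sum: balance > 38856]
loan_id=300: ✓ → 211
loan_id=301: ✓ → 39
loan_id=302: ✗
loan_id=303: ✗
loan_id=304: ✓ → 112
loan_id=305: ✗
loan_id=306: ✓ → 206
loan_id=307: ✓ → 112
loan_id=308: ✗
balance_sum = 211 + 39 + 112 + 206 + 112 = 680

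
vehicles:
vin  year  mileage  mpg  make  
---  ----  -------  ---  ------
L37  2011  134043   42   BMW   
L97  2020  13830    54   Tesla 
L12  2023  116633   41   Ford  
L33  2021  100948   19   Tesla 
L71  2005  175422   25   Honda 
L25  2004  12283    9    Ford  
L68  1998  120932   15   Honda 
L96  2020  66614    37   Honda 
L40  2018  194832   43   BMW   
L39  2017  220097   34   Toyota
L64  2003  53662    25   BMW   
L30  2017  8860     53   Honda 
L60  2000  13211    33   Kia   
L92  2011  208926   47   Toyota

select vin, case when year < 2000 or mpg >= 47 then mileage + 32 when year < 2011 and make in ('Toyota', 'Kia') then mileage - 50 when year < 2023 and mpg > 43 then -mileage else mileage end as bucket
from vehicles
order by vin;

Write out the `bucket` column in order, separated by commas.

116633, 12283, 8892, 100948, 134043, 220097, 194832, 13161, 53662, 120964, 175422, 208958, 66614, 13862

vin=L12: ELSE → 116633
vin=L25: ELSE → 12283
vin=L30: year < 2000 or mpg >= 47 → 8892
vin=L33: ELSE → 100948
vin=L37: ELSE → 134043
vin=L39: ELSE → 220097
vin=L40: ELSE → 194832
vin=L60: year < 2011 and make in ('Toyota', 'Kia') → 13161
vin=L64: ELSE → 53662
vin=L68: year < 2000 or mpg >= 47 → 120964
vin=L71: ELSE → 175422
vin=L92: year < 2000 or mpg >= 47 → 208958
vin=L96: ELSE → 66614
vin=L97: year < 2000 or mpg >= 47 → 13862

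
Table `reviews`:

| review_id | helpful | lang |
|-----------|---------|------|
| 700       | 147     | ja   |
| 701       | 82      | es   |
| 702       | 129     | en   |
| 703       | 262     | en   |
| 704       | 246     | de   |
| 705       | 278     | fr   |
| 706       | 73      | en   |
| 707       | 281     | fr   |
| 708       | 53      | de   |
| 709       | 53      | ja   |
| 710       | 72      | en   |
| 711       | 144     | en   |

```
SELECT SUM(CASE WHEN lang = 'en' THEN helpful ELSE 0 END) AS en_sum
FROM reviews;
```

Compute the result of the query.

680

review_id=700: ✗
review_id=701: ✗
review_id=702: ✓ → 129
review_id=703: ✓ → 262
review_id=704: ✗
review_id=705: ✗
review_id=706: ✓ → 73
review_id=707: ✗
review_id=708: ✗
review_id=709: ✗
review_id=710: ✓ → 72
review_id=711: ✓ → 144
en_sum = 129 + 262 + 73 + 72 + 144 = 680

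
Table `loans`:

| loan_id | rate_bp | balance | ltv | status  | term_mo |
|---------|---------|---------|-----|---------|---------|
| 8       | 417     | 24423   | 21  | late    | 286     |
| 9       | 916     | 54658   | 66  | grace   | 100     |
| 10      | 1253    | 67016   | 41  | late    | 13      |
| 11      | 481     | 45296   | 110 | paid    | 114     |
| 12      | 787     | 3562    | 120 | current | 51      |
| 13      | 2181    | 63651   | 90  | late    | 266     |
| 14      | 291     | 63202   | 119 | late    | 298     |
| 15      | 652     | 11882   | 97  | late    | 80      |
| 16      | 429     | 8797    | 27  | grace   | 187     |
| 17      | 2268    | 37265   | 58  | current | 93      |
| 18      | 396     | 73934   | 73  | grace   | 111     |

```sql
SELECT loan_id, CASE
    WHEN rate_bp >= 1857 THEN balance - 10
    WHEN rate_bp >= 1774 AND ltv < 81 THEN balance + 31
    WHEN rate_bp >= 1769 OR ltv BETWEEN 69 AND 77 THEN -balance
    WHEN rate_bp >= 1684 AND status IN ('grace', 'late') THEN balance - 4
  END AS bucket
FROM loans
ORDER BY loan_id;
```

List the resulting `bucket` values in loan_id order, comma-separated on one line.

NULL, NULL, NULL, NULL, NULL, 63641, NULL, NULL, NULL, 37255, -73934

loan_id=8: (no match → NULL) → NULL
loan_id=9: (no match → NULL) → NULL
loan_id=10: (no match → NULL) → NULL
loan_id=11: (no match → NULL) → NULL
loan_id=12: (no match → NULL) → NULL
loan_id=13: rate_bp >= 1857 → 63641
loan_id=14: (no match → NULL) → NULL
loan_id=15: (no match → NULL) → NULL
loan_id=16: (no match → NULL) → NULL
loan_id=17: rate_bp >= 1857 → 37255
loan_id=18: rate_bp >= 1769 OR ltv BETWEEN 69 AND 77 → -73934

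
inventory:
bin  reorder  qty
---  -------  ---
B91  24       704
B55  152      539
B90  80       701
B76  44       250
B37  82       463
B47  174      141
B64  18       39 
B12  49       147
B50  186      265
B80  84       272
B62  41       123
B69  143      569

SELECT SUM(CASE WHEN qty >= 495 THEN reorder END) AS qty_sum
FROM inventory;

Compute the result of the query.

bin=B91: ✓ → 24
bin=B55: ✓ → 152
bin=B90: ✓ → 80
bin=B76: ✗
bin=B37: ✗
bin=B47: ✗
bin=B64: ✗
bin=B12: ✗
bin=B50: ✗
bin=B80: ✗
bin=B62: ✗
bin=B69: ✓ → 143
qty_sum = 24 + 152 + 80 + 143 = 399

399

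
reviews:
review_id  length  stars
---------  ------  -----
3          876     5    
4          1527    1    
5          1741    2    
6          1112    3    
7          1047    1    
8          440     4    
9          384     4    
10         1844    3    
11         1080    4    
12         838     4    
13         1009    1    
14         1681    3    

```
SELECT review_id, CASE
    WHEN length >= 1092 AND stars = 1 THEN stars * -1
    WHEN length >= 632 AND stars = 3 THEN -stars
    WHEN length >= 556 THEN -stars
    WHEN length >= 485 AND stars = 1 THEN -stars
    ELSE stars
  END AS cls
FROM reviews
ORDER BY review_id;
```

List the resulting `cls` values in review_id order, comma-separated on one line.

review_id=3: length >= 556 → -5
review_id=4: length >= 1092 AND stars = 1 → -1
review_id=5: length >= 556 → -2
review_id=6: length >= 632 AND stars = 3 → -3
review_id=7: length >= 556 → -1
review_id=8: ELSE → 4
review_id=9: ELSE → 4
review_id=10: length >= 632 AND stars = 3 → -3
review_id=11: length >= 556 → -4
review_id=12: length >= 556 → -4
review_id=13: length >= 556 → -1
review_id=14: length >= 632 AND stars = 3 → -3

-5, -1, -2, -3, -1, 4, 4, -3, -4, -4, -1, -3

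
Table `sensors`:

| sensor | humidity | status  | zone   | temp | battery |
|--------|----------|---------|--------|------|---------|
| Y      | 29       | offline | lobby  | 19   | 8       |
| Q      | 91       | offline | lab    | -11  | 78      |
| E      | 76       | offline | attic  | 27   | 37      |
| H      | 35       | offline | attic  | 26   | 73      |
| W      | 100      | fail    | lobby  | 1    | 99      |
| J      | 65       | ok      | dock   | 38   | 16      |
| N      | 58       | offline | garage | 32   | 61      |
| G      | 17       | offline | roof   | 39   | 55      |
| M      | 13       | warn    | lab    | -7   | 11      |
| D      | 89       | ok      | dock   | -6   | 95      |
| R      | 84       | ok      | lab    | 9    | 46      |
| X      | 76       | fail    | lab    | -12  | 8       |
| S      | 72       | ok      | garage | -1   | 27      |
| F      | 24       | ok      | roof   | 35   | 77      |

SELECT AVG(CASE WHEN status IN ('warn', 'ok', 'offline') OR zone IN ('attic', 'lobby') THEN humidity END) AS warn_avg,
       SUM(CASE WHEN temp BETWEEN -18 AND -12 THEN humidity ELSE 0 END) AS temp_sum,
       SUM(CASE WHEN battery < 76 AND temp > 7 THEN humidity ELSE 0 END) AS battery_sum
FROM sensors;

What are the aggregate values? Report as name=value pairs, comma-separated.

[warn_avg: status IN ('warn', 'ok', 'offline') OR zone IN ('attic', 'lobby')]
sensor=Y: ✓ → 29
sensor=Q: ✓ → 91
sensor=E: ✓ → 76
sensor=H: ✓ → 35
sensor=W: ✓ → 100
sensor=J: ✓ → 65
sensor=N: ✓ → 58
sensor=G: ✓ → 17
sensor=M: ✓ → 13
sensor=D: ✓ → 89
sensor=R: ✓ → 84
sensor=X: ✗
sensor=S: ✓ → 72
sensor=F: ✓ → 24
warn_avg = (29 + 91 + 76 + 35 + 100 + 65 + 58 + 17 + 13 + 89 + 84 + 72 + 24) / 13 = 57.9230769231
—
[temp_sum: temp BETWEEN -18 AND -12]
sensor=Y: ✗
sensor=Q: ✗
sensor=E: ✗
sensor=H: ✗
sensor=W: ✗
sensor=J: ✗
sensor=N: ✗
sensor=G: ✗
sensor=M: ✗
sensor=D: ✗
sensor=R: ✗
sensor=X: ✓ → 76
sensor=S: ✗
sensor=F: ✗
temp_sum = 76
—
[battery_sum: battery < 76 AND temp > 7]
sensor=Y: ✓ → 29
sensor=Q: ✗
sensor=E: ✓ → 76
sensor=H: ✓ → 35
sensor=W: ✗
sensor=J: ✓ → 65
sensor=N: ✓ → 58
sensor=G: ✓ → 17
sensor=M: ✗
sensor=D: ✗
sensor=R: ✓ → 84
sensor=X: ✗
sensor=S: ✗
sensor=F: ✗
battery_sum = 29 + 76 + 35 + 65 + 58 + 17 + 84 = 364

warn_avg=57.9230769231, temp_sum=76, battery_sum=364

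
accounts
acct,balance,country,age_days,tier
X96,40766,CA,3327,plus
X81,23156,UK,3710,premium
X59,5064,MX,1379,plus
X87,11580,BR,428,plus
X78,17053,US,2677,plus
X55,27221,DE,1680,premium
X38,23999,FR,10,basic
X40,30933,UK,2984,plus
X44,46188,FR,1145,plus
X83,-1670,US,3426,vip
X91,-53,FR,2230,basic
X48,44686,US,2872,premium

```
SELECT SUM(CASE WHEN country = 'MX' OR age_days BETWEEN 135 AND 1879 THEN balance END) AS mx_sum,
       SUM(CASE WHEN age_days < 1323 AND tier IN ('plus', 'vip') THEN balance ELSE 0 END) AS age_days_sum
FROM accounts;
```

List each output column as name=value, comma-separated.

mx_sum=90053, age_days_sum=57768

[mx_sum: country = 'MX' OR age_days BETWEEN 135 AND 1879]
acct=X96: ✗
acct=X81: ✗
acct=X59: ✓ → 5064
acct=X87: ✓ → 11580
acct=X78: ✗
acct=X55: ✓ → 27221
acct=X38: ✗
acct=X40: ✗
acct=X44: ✓ → 46188
acct=X83: ✗
acct=X91: ✗
acct=X48: ✗
mx_sum = 5064 + 11580 + 27221 + 46188 = 90053
—
[age_days_sum: age_days < 1323 AND tier IN ('plus', 'vip')]
acct=X96: ✗
acct=X81: ✗
acct=X59: ✗
acct=X87: ✓ → 11580
acct=X78: ✗
acct=X55: ✗
acct=X38: ✗
acct=X40: ✗
acct=X44: ✓ → 46188
acct=X83: ✗
acct=X91: ✗
acct=X48: ✗
age_days_sum = 11580 + 46188 = 57768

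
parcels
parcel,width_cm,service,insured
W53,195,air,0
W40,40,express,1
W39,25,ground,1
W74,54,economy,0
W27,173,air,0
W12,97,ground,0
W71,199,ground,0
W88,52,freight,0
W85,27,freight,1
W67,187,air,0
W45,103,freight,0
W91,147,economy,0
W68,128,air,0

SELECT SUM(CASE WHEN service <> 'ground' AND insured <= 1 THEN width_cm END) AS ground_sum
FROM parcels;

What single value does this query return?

parcel=W53: ✓ → 195
parcel=W40: ✓ → 40
parcel=W39: ✗
parcel=W74: ✓ → 54
parcel=W27: ✓ → 173
parcel=W12: ✗
parcel=W71: ✗
parcel=W88: ✓ → 52
parcel=W85: ✓ → 27
parcel=W67: ✓ → 187
parcel=W45: ✓ → 103
parcel=W91: ✓ → 147
parcel=W68: ✓ → 128
ground_sum = 195 + 40 + 54 + 173 + 52 + 27 + 187 + 103 + 147 + 128 = 1106

1106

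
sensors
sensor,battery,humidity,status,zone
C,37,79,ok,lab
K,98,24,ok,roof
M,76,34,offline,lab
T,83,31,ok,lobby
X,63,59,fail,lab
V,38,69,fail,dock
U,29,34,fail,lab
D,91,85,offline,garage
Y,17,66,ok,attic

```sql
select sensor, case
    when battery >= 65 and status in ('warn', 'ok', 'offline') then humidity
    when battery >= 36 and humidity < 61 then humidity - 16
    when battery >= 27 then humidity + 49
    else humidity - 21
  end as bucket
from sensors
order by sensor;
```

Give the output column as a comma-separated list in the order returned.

sensor=C: battery >= 27 → 128
sensor=D: battery >= 65 and status in ('warn', 'ok', 'offline') → 85
sensor=K: battery >= 65 and status in ('warn', 'ok', 'offline') → 24
sensor=M: battery >= 65 and status in ('warn', 'ok', 'offline') → 34
sensor=T: battery >= 65 and status in ('warn', 'ok', 'offline') → 31
sensor=U: battery >= 27 → 83
sensor=V: battery >= 27 → 118
sensor=X: battery >= 36 and humidity < 61 → 43
sensor=Y: ELSE → 45

128, 85, 24, 34, 31, 83, 118, 43, 45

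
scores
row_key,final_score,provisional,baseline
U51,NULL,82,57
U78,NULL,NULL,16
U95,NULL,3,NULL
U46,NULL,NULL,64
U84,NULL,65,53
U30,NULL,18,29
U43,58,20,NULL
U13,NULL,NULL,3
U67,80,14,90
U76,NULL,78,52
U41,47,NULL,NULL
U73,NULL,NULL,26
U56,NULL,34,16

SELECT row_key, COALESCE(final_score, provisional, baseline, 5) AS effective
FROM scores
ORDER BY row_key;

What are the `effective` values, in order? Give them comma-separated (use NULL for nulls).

3, 18, 47, 58, 64, 82, 34, 80, 26, 78, 16, 65, 3

row_key=U13: final_score=NULL, provisional=NULL, baseline=3 → 3
row_key=U30: final_score=NULL, provisional=18 → 18
row_key=U41: final_score=47 → 47
row_key=U43: final_score=58 → 58
row_key=U46: final_score=NULL, provisional=NULL, baseline=64 → 64
row_key=U51: final_score=NULL, provisional=82 → 82
row_key=U56: final_score=NULL, provisional=34 → 34
row_key=U67: final_score=80 → 80
row_key=U73: final_score=NULL, provisional=NULL, baseline=26 → 26
row_key=U76: final_score=NULL, provisional=78 → 78
row_key=U78: final_score=NULL, provisional=NULL, baseline=16 → 16
row_key=U84: final_score=NULL, provisional=65 → 65
row_key=U95: final_score=NULL, provisional=3 → 3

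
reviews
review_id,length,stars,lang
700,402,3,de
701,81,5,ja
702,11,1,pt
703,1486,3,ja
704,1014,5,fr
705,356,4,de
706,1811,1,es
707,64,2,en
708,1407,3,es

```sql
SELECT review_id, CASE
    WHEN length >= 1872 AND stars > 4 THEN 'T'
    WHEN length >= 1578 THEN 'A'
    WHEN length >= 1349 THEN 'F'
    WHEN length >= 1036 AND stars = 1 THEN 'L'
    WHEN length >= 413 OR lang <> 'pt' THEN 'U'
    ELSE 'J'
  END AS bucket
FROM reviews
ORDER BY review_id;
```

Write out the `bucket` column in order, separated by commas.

review_id=700: length >= 413 OR lang <> 'pt' → U
review_id=701: length >= 413 OR lang <> 'pt' → U
review_id=702: ELSE → J
review_id=703: length >= 1349 → F
review_id=704: length >= 413 OR lang <> 'pt' → U
review_id=705: length >= 413 OR lang <> 'pt' → U
review_id=706: length >= 1578 → A
review_id=707: length >= 413 OR lang <> 'pt' → U
review_id=708: length >= 1349 → F

U, U, J, F, U, U, A, U, F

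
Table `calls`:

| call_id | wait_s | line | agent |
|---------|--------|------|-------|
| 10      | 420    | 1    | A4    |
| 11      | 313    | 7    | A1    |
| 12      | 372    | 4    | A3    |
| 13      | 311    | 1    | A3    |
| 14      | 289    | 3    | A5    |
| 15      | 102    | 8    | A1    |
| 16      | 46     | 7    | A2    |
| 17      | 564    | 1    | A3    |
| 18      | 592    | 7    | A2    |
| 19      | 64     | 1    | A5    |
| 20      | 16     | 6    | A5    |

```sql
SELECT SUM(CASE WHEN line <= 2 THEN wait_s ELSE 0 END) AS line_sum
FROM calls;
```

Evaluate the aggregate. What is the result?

call_id=10: ✓ → 420
call_id=11: ✗
call_id=12: ✗
call_id=13: ✓ → 311
call_id=14: ✗
call_id=15: ✗
call_id=16: ✗
call_id=17: ✓ → 564
call_id=18: ✗
call_id=19: ✓ → 64
call_id=20: ✗
line_sum = 420 + 311 + 564 + 64 = 1359

1359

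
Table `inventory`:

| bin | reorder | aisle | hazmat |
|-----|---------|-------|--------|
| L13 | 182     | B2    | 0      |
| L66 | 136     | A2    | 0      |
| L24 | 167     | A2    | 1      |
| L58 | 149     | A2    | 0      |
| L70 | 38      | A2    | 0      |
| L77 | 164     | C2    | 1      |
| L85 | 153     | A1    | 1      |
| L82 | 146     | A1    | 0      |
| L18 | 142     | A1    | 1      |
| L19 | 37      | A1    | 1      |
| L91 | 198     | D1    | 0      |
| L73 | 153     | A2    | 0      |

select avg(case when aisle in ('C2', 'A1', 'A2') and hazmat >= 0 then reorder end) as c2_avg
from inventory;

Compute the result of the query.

128.5

bin=L13: ✗
bin=L66: ✓ → 136
bin=L24: ✓ → 167
bin=L58: ✓ → 149
bin=L70: ✓ → 38
bin=L77: ✓ → 164
bin=L85: ✓ → 153
bin=L82: ✓ → 146
bin=L18: ✓ → 142
bin=L19: ✓ → 37
bin=L91: ✗
bin=L73: ✓ → 153
c2_avg = (136 + 167 + 149 + 38 + 164 + 153 + 146 + 142 + 37 + 153) / 10 = 128.5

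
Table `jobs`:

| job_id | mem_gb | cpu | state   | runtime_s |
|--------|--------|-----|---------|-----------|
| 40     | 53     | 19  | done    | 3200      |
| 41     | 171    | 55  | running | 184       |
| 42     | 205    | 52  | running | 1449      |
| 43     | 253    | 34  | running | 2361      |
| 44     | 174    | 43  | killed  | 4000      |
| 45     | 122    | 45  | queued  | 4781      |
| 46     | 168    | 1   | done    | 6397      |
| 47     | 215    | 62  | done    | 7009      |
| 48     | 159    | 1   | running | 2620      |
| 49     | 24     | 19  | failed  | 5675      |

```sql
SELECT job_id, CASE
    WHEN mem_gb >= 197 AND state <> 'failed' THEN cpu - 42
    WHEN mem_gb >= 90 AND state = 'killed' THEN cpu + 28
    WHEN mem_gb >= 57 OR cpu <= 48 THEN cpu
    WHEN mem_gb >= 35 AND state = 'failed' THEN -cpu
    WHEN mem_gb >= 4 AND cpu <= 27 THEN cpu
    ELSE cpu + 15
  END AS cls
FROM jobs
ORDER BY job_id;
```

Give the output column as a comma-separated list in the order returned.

19, 55, 10, -8, 71, 45, 1, 20, 1, 19

job_id=40: mem_gb >= 57 OR cpu <= 48 → 19
job_id=41: mem_gb >= 57 OR cpu <= 48 → 55
job_id=42: mem_gb >= 197 AND state <> 'failed' → 10
job_id=43: mem_gb >= 197 AND state <> 'failed' → -8
job_id=44: mem_gb >= 90 AND state = 'killed' → 71
job_id=45: mem_gb >= 57 OR cpu <= 48 → 45
job_id=46: mem_gb >= 57 OR cpu <= 48 → 1
job_id=47: mem_gb >= 197 AND state <> 'failed' → 20
job_id=48: mem_gb >= 57 OR cpu <= 48 → 1
job_id=49: mem_gb >= 57 OR cpu <= 48 → 19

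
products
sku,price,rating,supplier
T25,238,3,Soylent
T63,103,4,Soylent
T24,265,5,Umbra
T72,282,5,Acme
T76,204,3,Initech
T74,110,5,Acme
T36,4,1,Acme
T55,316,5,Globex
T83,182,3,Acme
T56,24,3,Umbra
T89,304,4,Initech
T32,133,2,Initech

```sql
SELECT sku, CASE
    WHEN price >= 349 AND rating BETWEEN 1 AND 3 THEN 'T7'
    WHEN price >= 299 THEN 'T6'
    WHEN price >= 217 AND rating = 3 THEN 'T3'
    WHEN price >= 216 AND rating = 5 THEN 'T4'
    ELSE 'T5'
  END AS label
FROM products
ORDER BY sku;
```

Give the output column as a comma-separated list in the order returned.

sku=T24: price >= 216 AND rating = 5 → T4
sku=T25: price >= 217 AND rating = 3 → T3
sku=T32: ELSE → T5
sku=T36: ELSE → T5
sku=T55: price >= 299 → T6
sku=T56: ELSE → T5
sku=T63: ELSE → T5
sku=T72: price >= 216 AND rating = 5 → T4
sku=T74: ELSE → T5
sku=T76: ELSE → T5
sku=T83: ELSE → T5
sku=T89: price >= 299 → T6

T4, T3, T5, T5, T6, T5, T5, T4, T5, T5, T5, T6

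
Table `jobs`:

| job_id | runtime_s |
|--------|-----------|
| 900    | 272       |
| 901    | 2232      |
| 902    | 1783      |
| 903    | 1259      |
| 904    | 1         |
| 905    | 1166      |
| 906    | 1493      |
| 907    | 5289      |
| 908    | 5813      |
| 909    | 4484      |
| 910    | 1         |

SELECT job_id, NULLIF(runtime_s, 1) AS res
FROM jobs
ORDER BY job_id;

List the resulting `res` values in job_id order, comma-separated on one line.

job_id=900: runtime_s=272 vs 1: differ → 272
job_id=901: runtime_s=2232 vs 1: differ → 2232
job_id=902: runtime_s=1783 vs 1: differ → 1783
job_id=903: runtime_s=1259 vs 1: differ → 1259
job_id=904: runtime_s=1 vs 1: equal → NULL
job_id=905: runtime_s=1166 vs 1: differ → 1166
job_id=906: runtime_s=1493 vs 1: differ → 1493
job_id=907: runtime_s=5289 vs 1: differ → 5289
job_id=908: runtime_s=5813 vs 1: differ → 5813
job_id=909: runtime_s=4484 vs 1: differ → 4484
job_id=910: runtime_s=1 vs 1: equal → NULL

272, 2232, 1783, 1259, NULL, 1166, 1493, 5289, 5813, 4484, NULL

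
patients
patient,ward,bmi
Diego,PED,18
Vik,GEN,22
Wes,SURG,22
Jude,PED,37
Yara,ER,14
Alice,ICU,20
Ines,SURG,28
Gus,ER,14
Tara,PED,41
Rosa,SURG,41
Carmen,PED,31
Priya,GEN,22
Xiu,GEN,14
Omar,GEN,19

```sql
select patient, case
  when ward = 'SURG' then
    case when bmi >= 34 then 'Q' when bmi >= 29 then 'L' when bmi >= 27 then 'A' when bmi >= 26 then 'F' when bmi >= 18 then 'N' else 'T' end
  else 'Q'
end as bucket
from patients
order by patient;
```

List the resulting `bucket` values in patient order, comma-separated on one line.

patient=Alice: ward='ICU' → outer ELSE → Q
patient=Carmen: ward='PED' → outer ELSE → Q
patient=Diego: ward='PED' → outer ELSE → Q
patient=Gus: ward='ER' → outer ELSE → Q
patient=Ines: ward='SURG' → inner[bmi >= 27] → A
patient=Jude: ward='PED' → outer ELSE → Q
patient=Omar: ward='GEN' → outer ELSE → Q
patient=Priya: ward='GEN' → outer ELSE → Q
patient=Rosa: ward='SURG' → inner[bmi >= 34] → Q
patient=Tara: ward='PED' → outer ELSE → Q
patient=Vik: ward='GEN' → outer ELSE → Q
patient=Wes: ward='SURG' → inner[bmi >= 18] → N
patient=Xiu: ward='GEN' → outer ELSE → Q
patient=Yara: ward='ER' → outer ELSE → Q

Q, Q, Q, Q, A, Q, Q, Q, Q, Q, Q, N, Q, Q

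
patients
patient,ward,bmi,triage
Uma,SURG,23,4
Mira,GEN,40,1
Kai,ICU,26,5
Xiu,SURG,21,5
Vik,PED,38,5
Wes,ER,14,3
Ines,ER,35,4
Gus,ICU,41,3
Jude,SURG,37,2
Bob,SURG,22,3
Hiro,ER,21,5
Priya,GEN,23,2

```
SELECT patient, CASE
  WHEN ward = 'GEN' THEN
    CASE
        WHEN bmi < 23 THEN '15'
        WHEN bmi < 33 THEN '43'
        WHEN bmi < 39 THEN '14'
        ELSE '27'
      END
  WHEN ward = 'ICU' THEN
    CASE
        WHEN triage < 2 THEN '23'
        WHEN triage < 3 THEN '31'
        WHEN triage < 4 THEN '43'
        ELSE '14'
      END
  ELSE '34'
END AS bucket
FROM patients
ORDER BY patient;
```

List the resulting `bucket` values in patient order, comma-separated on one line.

34, 43, 34, 34, 34, 14, 27, 43, 34, 34, 34, 34

patient=Bob: ward='SURG' → outer ELSE → 34
patient=Gus: ward='ICU' → inner[triage < 4] → 43
patient=Hiro: ward='ER' → outer ELSE → 34
patient=Ines: ward='ER' → outer ELSE → 34
patient=Jude: ward='SURG' → outer ELSE → 34
patient=Kai: ward='ICU' → inner[ELSE] → 14
patient=Mira: ward='GEN' → inner[ELSE] → 27
patient=Priya: ward='GEN' → inner[bmi < 33] → 43
patient=Uma: ward='SURG' → outer ELSE → 34
patient=Vik: ward='PED' → outer ELSE → 34
patient=Wes: ward='ER' → outer ELSE → 34
patient=Xiu: ward='SURG' → outer ELSE → 34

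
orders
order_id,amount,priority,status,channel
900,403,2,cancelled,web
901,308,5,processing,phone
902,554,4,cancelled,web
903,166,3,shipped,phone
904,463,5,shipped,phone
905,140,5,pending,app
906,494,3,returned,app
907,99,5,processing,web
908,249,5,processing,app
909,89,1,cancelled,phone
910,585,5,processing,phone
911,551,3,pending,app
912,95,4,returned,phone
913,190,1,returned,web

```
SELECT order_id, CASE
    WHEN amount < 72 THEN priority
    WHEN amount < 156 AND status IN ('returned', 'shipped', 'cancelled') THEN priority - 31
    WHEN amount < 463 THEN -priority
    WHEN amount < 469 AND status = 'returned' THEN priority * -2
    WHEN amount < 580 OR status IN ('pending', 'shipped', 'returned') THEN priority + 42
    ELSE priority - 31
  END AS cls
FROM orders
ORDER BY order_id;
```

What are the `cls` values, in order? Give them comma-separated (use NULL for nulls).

order_id=900: amount < 463 → -2
order_id=901: amount < 463 → -5
order_id=902: amount < 580 OR status IN ('pending', 'shipped', 'returned') → 46
order_id=903: amount < 463 → -3
order_id=904: amount < 580 OR status IN ('pending', 'shipped', 'returned') → 47
order_id=905: amount < 463 → -5
order_id=906: amount < 580 OR status IN ('pending', 'shipped', 'returned') → 45
order_id=907: amount < 463 → -5
order_id=908: amount < 463 → -5
order_id=909: amount < 156 AND status IN ('returned', 'shipped', 'cancelled') → -30
order_id=910: ELSE → -26
order_id=911: amount < 580 OR status IN ('pending', 'shipped', 'returned') → 45
order_id=912: amount < 156 AND status IN ('returned', 'shipped', 'cancelled') → -27
order_id=913: amount < 463 → -1

-2, -5, 46, -3, 47, -5, 45, -5, -5, -30, -26, 45, -27, -1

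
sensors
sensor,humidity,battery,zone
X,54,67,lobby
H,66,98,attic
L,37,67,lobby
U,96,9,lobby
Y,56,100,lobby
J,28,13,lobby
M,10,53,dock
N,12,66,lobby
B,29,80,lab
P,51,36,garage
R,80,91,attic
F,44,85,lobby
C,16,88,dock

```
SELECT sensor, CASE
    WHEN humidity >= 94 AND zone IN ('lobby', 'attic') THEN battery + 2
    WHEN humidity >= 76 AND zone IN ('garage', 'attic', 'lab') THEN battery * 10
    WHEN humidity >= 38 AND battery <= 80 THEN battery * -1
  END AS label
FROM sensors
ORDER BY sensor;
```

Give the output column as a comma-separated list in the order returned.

sensor=B: (no match → NULL) → NULL
sensor=C: (no match → NULL) → NULL
sensor=F: (no match → NULL) → NULL
sensor=H: (no match → NULL) → NULL
sensor=J: (no match → NULL) → NULL
sensor=L: (no match → NULL) → NULL
sensor=M: (no match → NULL) → NULL
sensor=N: (no match → NULL) → NULL
sensor=P: humidity >= 38 AND battery <= 80 → -36
sensor=R: humidity >= 76 AND zone IN ('garage', 'attic', 'lab') → 910
sensor=U: humidity >= 94 AND zone IN ('lobby', 'attic') → 11
sensor=X: humidity >= 38 AND battery <= 80 → -67
sensor=Y: (no match → NULL) → NULL

NULL, NULL, NULL, NULL, NULL, NULL, NULL, NULL, -36, 910, 11, -67, NULL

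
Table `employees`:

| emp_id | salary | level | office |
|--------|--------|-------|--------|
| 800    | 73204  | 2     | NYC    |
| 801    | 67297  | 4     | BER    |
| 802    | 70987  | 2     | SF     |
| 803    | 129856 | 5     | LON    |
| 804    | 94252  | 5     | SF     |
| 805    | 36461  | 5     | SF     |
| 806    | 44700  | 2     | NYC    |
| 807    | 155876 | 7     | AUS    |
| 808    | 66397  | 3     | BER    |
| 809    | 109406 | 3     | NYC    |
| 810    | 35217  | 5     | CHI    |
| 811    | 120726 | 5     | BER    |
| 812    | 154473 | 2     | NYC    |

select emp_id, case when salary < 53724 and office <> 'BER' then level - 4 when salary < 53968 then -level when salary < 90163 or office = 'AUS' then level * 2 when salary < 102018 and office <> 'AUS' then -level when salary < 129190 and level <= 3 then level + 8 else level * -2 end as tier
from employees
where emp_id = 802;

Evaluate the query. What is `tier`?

emp_id = 802: salary=70987, level=2, office=SF.
salary < 53724 and office <> 'BER' → false
salary < 53968 → false
salary < 90163 or office = 'AUS' → true → 4

4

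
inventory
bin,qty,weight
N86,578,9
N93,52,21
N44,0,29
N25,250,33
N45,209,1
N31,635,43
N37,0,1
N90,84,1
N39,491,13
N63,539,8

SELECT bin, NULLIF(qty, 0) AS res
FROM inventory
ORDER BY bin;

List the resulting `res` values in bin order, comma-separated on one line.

bin=N25: qty=250 vs 0: differ → 250
bin=N31: qty=635 vs 0: differ → 635
bin=N37: qty=0 vs 0: equal → NULL
bin=N39: qty=491 vs 0: differ → 491
bin=N44: qty=0 vs 0: equal → NULL
bin=N45: qty=209 vs 0: differ → 209
bin=N63: qty=539 vs 0: differ → 539
bin=N86: qty=578 vs 0: differ → 578
bin=N90: qty=84 vs 0: differ → 84
bin=N93: qty=52 vs 0: differ → 52

250, 635, NULL, 491, NULL, 209, 539, 578, 84, 52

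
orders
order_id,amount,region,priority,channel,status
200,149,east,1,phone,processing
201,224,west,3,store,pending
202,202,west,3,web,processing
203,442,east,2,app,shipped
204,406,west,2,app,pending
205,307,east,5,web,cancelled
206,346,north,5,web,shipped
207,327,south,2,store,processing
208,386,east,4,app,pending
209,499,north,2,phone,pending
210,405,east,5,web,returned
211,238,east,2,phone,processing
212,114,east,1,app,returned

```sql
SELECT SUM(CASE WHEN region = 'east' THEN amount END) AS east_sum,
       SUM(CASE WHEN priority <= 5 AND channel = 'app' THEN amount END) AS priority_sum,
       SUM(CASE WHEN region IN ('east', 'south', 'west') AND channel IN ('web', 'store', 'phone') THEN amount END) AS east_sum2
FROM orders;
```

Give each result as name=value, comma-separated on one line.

east_sum=2041, priority_sum=1348, east_sum2=1852

[east_sum: region = 'east']
order_id=200: ✓ → 149
order_id=201: ✗
order_id=202: ✗
order_id=203: ✓ → 442
order_id=204: ✗
order_id=205: ✓ → 307
order_id=206: ✗
order_id=207: ✗
order_id=208: ✓ → 386
order_id=209: ✗
order_id=210: ✓ → 405
order_id=211: ✓ → 238
order_id=212: ✓ → 114
east_sum = 149 + 442 + 307 + 386 + 405 + 238 + 114 = 2041
—
[priority_sum: priority <= 5 AND channel = 'app']
order_id=200: ✗
order_id=201: ✗
order_id=202: ✗
order_id=203: ✓ → 442
order_id=204: ✓ → 406
order_id=205: ✗
order_id=206: ✗
order_id=207: ✗
order_id=208: ✓ → 386
order_id=209: ✗
order_id=210: ✗
order_id=211: ✗
order_id=212: ✓ → 114
priority_sum = 442 + 406 + 386 + 114 = 1348
—
[east_sum2: region IN ('east', 'south', 'west') AND channel IN ('web', 'store', 'phone')]
order_id=200: ✓ → 149
order_id=201: ✓ → 224
order_id=202: ✓ → 202
order_id=203: ✗
order_id=204: ✗
order_id=205: ✓ → 307
order_id=206: ✗
order_id=207: ✓ → 327
order_id=208: ✗
order_id=209: ✗
order_id=210: ✓ → 405
order_id=211: ✓ → 238
order_id=212: ✗
east_sum2 = 149 + 224 + 202 + 307 + 327 + 405 + 238 = 1852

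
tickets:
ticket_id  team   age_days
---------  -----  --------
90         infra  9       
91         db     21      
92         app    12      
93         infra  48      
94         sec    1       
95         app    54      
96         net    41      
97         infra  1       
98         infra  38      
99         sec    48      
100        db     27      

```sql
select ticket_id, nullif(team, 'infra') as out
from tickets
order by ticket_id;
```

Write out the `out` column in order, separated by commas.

ticket_id=90: team=infra vs infra: equal → NULL
ticket_id=91: team=db vs infra: differ → db
ticket_id=92: team=app vs infra: differ → app
ticket_id=93: team=infra vs infra: equal → NULL
ticket_id=94: team=sec vs infra: differ → sec
ticket_id=95: team=app vs infra: differ → app
ticket_id=96: team=net vs infra: differ → net
ticket_id=97: team=infra vs infra: equal → NULL
ticket_id=98: team=infra vs infra: equal → NULL
ticket_id=99: team=sec vs infra: differ → sec
ticket_id=100: team=db vs infra: differ → db

NULL, db, app, NULL, sec, app, net, NULL, NULL, sec, db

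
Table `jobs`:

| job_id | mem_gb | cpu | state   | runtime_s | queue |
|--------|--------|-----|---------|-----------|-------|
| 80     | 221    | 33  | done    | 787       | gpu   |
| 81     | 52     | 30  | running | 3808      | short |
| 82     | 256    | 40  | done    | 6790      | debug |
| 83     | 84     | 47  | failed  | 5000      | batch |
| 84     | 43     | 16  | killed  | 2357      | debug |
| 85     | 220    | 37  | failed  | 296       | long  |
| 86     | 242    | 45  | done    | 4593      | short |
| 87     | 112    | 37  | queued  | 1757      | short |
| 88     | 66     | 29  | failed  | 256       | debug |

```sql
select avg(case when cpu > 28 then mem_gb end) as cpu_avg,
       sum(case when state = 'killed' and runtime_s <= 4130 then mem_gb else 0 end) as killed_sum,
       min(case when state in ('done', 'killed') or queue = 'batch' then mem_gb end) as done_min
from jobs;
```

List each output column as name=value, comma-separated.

[cpu_avg: cpu > 28]
job_id=80: ✓ → 221
job_id=81: ✓ → 52
job_id=82: ✓ → 256
job_id=83: ✓ → 84
job_id=84: ✗
job_id=85: ✓ → 220
job_id=86: ✓ → 242
job_id=87: ✓ → 112
job_id=88: ✓ → 66
cpu_avg = (221 + 52 + 256 + 84 + 220 + 242 + 112 + 66) / 8 = 156.625
—
[killed_sum: state = 'killed' and runtime_s <= 4130]
job_id=80: ✗
job_id=81: ✗
job_id=82: ✗
job_id=83: ✗
job_id=84: ✓ → 43
job_id=85: ✗
job_id=86: ✗
job_id=87: ✗
job_id=88: ✗
killed_sum = 43
—
[done_min: state in ('done', 'killed') or queue = 'batch']
job_id=80: ✓ → 221
job_id=81: ✗
job_id=82: ✓ → 256
job_id=83: ✓ → 84
job_id=84: ✓ → 43
job_id=85: ✗
job_id=86: ✓ → 242
job_id=87: ✗
job_id=88: ✗
done_min = MIN(221, 256, 84, 43, 242) = 43

cpu_avg=156.625, killed_sum=43, done_min=43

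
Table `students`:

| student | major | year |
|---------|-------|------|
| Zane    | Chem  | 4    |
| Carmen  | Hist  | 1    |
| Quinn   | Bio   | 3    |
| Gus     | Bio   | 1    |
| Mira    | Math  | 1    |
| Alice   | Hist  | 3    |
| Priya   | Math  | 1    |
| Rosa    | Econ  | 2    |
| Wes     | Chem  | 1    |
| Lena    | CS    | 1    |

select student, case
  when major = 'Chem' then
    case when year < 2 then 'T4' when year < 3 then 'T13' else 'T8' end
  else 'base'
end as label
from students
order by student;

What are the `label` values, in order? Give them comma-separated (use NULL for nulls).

base, base, base, base, base, base, base, base, T4, T8

student=Alice: major='Hist' → outer ELSE → base
student=Carmen: major='Hist' → outer ELSE → base
student=Gus: major='Bio' → outer ELSE → base
student=Lena: major='CS' → outer ELSE → base
student=Mira: major='Math' → outer ELSE → base
student=Priya: major='Math' → outer ELSE → base
student=Quinn: major='Bio' → outer ELSE → base
student=Rosa: major='Econ' → outer ELSE → base
student=Wes: major='Chem' → inner[year < 2] → T4
student=Zane: major='Chem' → inner[ELSE] → T8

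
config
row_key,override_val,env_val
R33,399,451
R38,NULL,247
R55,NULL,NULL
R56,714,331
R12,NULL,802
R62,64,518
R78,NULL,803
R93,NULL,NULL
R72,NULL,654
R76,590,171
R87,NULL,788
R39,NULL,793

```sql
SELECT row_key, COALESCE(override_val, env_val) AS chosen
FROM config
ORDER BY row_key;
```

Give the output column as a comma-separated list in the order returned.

row_key=R12: override_val=NULL, env_val=802 → 802
row_key=R33: override_val=399 → 399
row_key=R38: override_val=NULL, env_val=247 → 247
row_key=R39: override_val=NULL, env_val=793 → 793
row_key=R55: override_val=NULL, env_val=NULL (all NULL) → NULL
row_key=R56: override_val=714 → 714
row_key=R62: override_val=64 → 64
row_key=R72: override_val=NULL, env_val=654 → 654
row_key=R76: override_val=590 → 590
row_key=R78: override_val=NULL, env_val=803 → 803
row_key=R87: override_val=NULL, env_val=788 → 788
row_key=R93: override_val=NULL, env_val=NULL (all NULL) → NULL

802, 399, 247, 793, NULL, 714, 64, 654, 590, 803, 788, NULL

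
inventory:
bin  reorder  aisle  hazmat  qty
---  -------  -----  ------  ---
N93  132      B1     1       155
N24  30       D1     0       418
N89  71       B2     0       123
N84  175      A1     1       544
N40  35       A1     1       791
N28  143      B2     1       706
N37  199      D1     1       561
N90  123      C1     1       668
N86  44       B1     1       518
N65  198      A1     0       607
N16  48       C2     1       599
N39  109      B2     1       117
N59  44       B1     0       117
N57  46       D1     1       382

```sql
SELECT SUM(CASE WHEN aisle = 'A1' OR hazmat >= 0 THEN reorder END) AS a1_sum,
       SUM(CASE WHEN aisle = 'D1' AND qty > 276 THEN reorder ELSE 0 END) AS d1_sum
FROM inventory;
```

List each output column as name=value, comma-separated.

a1_sum=1397, d1_sum=275

[a1_sum: aisle = 'A1' OR hazmat >= 0]
bin=N93: ✓ → 132
bin=N24: ✓ → 30
bin=N89: ✓ → 71
bin=N84: ✓ → 175
bin=N40: ✓ → 35
bin=N28: ✓ → 143
bin=N37: ✓ → 199
bin=N90: ✓ → 123
bin=N86: ✓ → 44
bin=N65: ✓ → 198
bin=N16: ✓ → 48
bin=N39: ✓ → 109
bin=N59: ✓ → 44
bin=N57: ✓ → 46
a1_sum = 132 + 30 + 71 + 175 + 35 + 143 + 199 + 123 + 44 + 198 + 48 + 109 + 44 + 46 = 1397
—
[d1_sum: aisle = 'D1' AND qty > 276]
bin=N93: ✗
bin=N24: ✓ → 30
bin=N89: ✗
bin=N84: ✗
bin=N40: ✗
bin=N28: ✗
bin=N37: ✓ → 199
bin=N90: ✗
bin=N86: ✗
bin=N65: ✗
bin=N16: ✗
bin=N39: ✗
bin=N59: ✗
bin=N57: ✓ → 46
d1_sum = 30 + 199 + 46 = 275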